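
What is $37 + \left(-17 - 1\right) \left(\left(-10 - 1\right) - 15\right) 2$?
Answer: $973$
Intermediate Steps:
$37 + \left(-17 - 1\right) \left(\left(-10 - 1\right) - 15\right) 2 = 37 + - 18 \left(\left(-10 - 1\right) - 15\right) 2 = 37 + - 18 \left(-11 - 15\right) 2 = 37 + \left(-18\right) \left(-26\right) 2 = 37 + 468 \cdot 2 = 37 + 936 = 973$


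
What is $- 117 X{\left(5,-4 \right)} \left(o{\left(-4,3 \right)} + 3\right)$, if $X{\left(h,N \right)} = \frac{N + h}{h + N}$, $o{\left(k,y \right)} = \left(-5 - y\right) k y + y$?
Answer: $-11934$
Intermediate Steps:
$o{\left(k,y \right)} = y + k y \left(-5 - y\right)$ ($o{\left(k,y \right)} = k \left(-5 - y\right) y + y = k y \left(-5 - y\right) + y = y + k y \left(-5 - y\right)$)
$X{\left(h,N \right)} = 1$ ($X{\left(h,N \right)} = \frac{N + h}{N + h} = 1$)
$- 117 X{\left(5,-4 \right)} \left(o{\left(-4,3 \right)} + 3\right) = - 117 \cdot 1 \left(3 \left(1 - -20 - \left(-4\right) 3\right) + 3\right) = - 117 \cdot 1 \left(3 \left(1 + 20 + 12\right) + 3\right) = - 117 \cdot 1 \left(3 \cdot 33 + 3\right) = - 117 \cdot 1 \left(99 + 3\right) = - 117 \cdot 1 \cdot 102 = \left(-117\right) 102 = -11934$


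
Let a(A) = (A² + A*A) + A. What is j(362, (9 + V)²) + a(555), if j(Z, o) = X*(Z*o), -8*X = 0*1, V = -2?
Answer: 616605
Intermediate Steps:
X = 0 (X = -0 = -⅛*0 = 0)
j(Z, o) = 0 (j(Z, o) = 0*(Z*o) = 0)
a(A) = A + 2*A² (a(A) = (A² + A²) + A = 2*A² + A = A + 2*A²)
j(362, (9 + V)²) + a(555) = 0 + 555*(1 + 2*555) = 0 + 555*(1 + 1110) = 0 + 555*1111 = 0 + 616605 = 616605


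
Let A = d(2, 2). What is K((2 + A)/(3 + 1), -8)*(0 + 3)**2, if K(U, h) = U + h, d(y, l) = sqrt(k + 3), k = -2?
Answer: -261/4 ≈ -65.250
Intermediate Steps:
d(y, l) = 1 (d(y, l) = sqrt(-2 + 3) = sqrt(1) = 1)
A = 1
K((2 + A)/(3 + 1), -8)*(0 + 3)**2 = ((2 + 1)/(3 + 1) - 8)*(0 + 3)**2 = (3/4 - 8)*3**2 = (3*(1/4) - 8)*9 = (3/4 - 8)*9 = -29/4*9 = -261/4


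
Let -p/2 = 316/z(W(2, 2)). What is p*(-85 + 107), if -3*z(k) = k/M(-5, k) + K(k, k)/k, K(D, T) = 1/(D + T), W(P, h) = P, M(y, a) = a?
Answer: 111232/3 ≈ 37077.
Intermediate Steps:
z(k) = -⅓ - 1/(6*k²) (z(k) = -(k/k + 1/((k + k)*k))/3 = -(1 + 1/(((2*k))*k))/3 = -(1 + (1/(2*k))/k)/3 = -(1 + 1/(2*k²))/3 = -⅓ - 1/(6*k²))
p = 5056/3 (p = -632/(-⅓ - ⅙/2²) = -632/(-⅓ - ⅙*¼) = -632/(-⅓ - 1/24) = -632/(-3/8) = -632*(-8)/3 = -2*(-2528/3) = 5056/3 ≈ 1685.3)
p*(-85 + 107) = 5056*(-85 + 107)/3 = (5056/3)*22 = 111232/3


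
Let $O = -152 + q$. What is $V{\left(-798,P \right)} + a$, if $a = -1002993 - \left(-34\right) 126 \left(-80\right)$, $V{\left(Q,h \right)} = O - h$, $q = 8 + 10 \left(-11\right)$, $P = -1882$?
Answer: $-1344085$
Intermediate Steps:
$q = -102$ ($q = 8 - 110 = -102$)
$O = -254$ ($O = -152 - 102 = -254$)
$V{\left(Q,h \right)} = -254 - h$
$a = -1345713$ ($a = -1002993 - \left(-4284\right) \left(-80\right) = -1002993 - 342720 = -1345713$)
$V{\left(-798,P \right)} + a = \left(-254 - -1882\right) - 1345713 = \left(-254 + 1882\right) - 1345713 = 1628 - 1345713 = -1344085$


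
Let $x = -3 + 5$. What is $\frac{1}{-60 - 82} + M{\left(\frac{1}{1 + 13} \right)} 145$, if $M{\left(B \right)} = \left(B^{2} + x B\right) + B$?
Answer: $\frac{442587}{13916} \approx 31.804$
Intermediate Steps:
$x = 2$
$M{\left(B \right)} = B^{2} + 3 B$ ($M{\left(B \right)} = \left(B^{2} + 2 B\right) + B = B^{2} + 3 B$)
$\frac{1}{-60 - 82} + M{\left(\frac{1}{1 + 13} \right)} 145 = \frac{1}{-60 - 82} + \frac{3 + \frac{1}{1 + 13}}{1 + 13} \cdot 145 = \frac{1}{-142} + \frac{3 + \frac{1}{14}}{14} \cdot 145 = - \frac{1}{142} + \frac{3 + \frac{1}{14}}{14} \cdot 145 = - \frac{1}{142} + \frac{1}{14} \cdot \frac{43}{14} \cdot 145 = - \frac{1}{142} + \frac{43}{196} \cdot 145 = - \frac{1}{142} + \frac{6235}{196} = \frac{442587}{13916}$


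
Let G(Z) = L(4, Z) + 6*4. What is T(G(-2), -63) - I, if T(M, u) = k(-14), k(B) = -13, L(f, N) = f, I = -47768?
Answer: 47755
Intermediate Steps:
G(Z) = 28 (G(Z) = 4 + 6*4 = 4 + 24 = 28)
T(M, u) = -13
T(G(-2), -63) - I = -13 - 1*(-47768) = -13 + 47768 = 47755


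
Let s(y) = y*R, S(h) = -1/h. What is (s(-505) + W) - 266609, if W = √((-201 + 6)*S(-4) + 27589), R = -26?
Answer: -253479 + √110161/2 ≈ -2.5331e+5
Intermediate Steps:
s(y) = -26*y (s(y) = y*(-26) = -26*y)
W = √110161/2 (W = √((-201 + 6)*(-1/(-4)) + 27589) = √(-(-195)*(-1)/4 + 27589) = √(-195*¼ + 27589) = √(-195/4 + 27589) = √(110161/4) = √110161/2 ≈ 165.95)
(s(-505) + W) - 266609 = (-26*(-505) + √110161/2) - 266609 = (13130 + √110161/2) - 266609 = -253479 + √110161/2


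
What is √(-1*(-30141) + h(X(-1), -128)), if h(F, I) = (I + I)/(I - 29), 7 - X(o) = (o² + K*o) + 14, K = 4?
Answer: √742985701/157 ≈ 173.62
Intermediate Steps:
X(o) = -7 - o² - 4*o (X(o) = 7 - ((o² + 4*o) + 14) = 7 - (14 + o² + 4*o) = 7 + (-14 - o² - 4*o) = -7 - o² - 4*o)
h(F, I) = 2*I/(-29 + I) (h(F, I) = (2*I)/(-29 + I) = 2*I/(-29 + I))
√(-1*(-30141) + h(X(-1), -128)) = √(-1*(-30141) + 2*(-128)/(-29 - 128)) = √(30141 + 2*(-128)/(-157)) = √(30141 + 2*(-128)*(-1/157)) = √(30141 + 256/157) = √(4732393/157) = √742985701/157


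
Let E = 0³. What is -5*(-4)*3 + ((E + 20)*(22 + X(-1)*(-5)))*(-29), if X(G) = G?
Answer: -15600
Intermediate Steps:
E = 0
-5*(-4)*3 + ((E + 20)*(22 + X(-1)*(-5)))*(-29) = -5*(-4)*3 + ((0 + 20)*(22 - 1*(-5)))*(-29) = 20*3 + (20*(22 + 5))*(-29) = 60 + (20*27)*(-29) = 60 + 540*(-29) = 60 - 15660 = -15600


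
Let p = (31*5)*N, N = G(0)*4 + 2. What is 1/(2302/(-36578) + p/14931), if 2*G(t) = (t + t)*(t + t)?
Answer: -273073059/11515991 ≈ -23.713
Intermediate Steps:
G(t) = 2*t² (G(t) = ((t + t)*(t + t))/2 = ((2*t)*(2*t))/2 = (4*t²)/2 = 2*t²)
N = 2 (N = (2*0²)*4 + 2 = (2*0)*4 + 2 = 0*4 + 2 = 0 + 2 = 2)
p = 310 (p = (31*5)*2 = 155*2 = 310)
1/(2302/(-36578) + p/14931) = 1/(2302/(-36578) + 310/14931) = 1/(2302*(-1/36578) + 310*(1/14931)) = 1/(-1151/18289 + 310/14931) = 1/(-11515991/273073059) = -273073059/11515991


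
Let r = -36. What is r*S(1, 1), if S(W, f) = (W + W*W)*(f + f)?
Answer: -144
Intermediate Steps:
S(W, f) = 2*f*(W + W²) (S(W, f) = (W + W²)*(2*f) = 2*f*(W + W²))
r*S(1, 1) = -72*(1 + 1) = -72*2 = -36*4 = -144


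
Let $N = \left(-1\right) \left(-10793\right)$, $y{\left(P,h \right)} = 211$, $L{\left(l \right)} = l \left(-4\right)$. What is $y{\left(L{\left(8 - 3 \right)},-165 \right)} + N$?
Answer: $11004$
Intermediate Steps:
$L{\left(l \right)} = - 4 l$
$N = 10793$
$y{\left(L{\left(8 - 3 \right)},-165 \right)} + N = 211 + 10793 = 11004$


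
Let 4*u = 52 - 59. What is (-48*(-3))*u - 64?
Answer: -316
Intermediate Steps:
u = -7/4 (u = (52 - 59)/4 = (1/4)*(-7) = -7/4 ≈ -1.7500)
(-48*(-3))*u - 64 = -48*(-3)*(-7/4) - 64 = 144*(-7/4) - 64 = -252 - 64 = -316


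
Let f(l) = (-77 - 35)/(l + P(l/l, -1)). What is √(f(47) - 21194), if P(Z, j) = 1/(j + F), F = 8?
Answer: I*√577071330/165 ≈ 145.59*I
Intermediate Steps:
P(Z, j) = 1/(8 + j) (P(Z, j) = 1/(j + 8) = 1/(8 + j))
f(l) = -112/(⅐ + l) (f(l) = (-77 - 35)/(l + 1/(8 - 1)) = -112/(l + 1/7) = -112/(l + ⅐) = -112/(⅐ + l))
√(f(47) - 21194) = √(-784/(1 + 7*47) - 21194) = √(-784/(1 + 329) - 21194) = √(-784/330 - 21194) = √(-784*1/330 - 21194) = √(-392/165 - 21194) = √(-3497402/165) = I*√577071330/165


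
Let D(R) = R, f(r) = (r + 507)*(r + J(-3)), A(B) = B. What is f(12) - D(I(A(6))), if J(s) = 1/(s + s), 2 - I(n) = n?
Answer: 12291/2 ≈ 6145.5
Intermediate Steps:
I(n) = 2 - n
J(s) = 1/(2*s)
f(r) = (507 + r)*(-⅙ + r) (f(r) = (r + 507)*(r + (½)/(-3)) = (507 + r)*(r + (½)*(-⅓)) = (507 + r)*(r - ⅙) = (507 + r)*(-⅙ + r))
f(12) - D(I(A(6))) = (-169/2 + 12² + (3041/6)*12) - (2 - 1*6) = (-169/2 + 144 + 6082) - (2 - 6) = 12283/2 - 1*(-4) = 12283/2 + 4 = 12291/2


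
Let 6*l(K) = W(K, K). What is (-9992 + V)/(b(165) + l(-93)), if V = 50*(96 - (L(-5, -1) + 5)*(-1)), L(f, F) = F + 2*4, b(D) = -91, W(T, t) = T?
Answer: 9184/213 ≈ 43.117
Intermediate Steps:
L(f, F) = 8 + F (L(f, F) = F + 8 = 8 + F)
V = 5400 (V = 50*(96 - ((8 - 1) + 5)*(-1)) = 50*(96 - (7 + 5)*(-1)) = 50*(96 - 12*(-1)) = 50*(96 - 1*(-12)) = 50*(96 + 12) = 50*108 = 5400)
l(K) = K/6
(-9992 + V)/(b(165) + l(-93)) = (-9992 + 5400)/(-91 + (⅙)*(-93)) = -4592/(-91 - 31/2) = -4592/(-213/2) = -4592*(-2/213) = 9184/213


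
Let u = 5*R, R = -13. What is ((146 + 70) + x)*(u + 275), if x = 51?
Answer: 56070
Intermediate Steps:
u = -65 (u = 5*(-13) = -65)
((146 + 70) + x)*(u + 275) = ((146 + 70) + 51)*(-65 + 275) = (216 + 51)*210 = 267*210 = 56070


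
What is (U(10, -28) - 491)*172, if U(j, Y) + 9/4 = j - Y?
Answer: -78303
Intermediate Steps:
U(j, Y) = -9/4 + j - Y (U(j, Y) = -9/4 + (j - Y) = -9/4 + j - Y)
(U(10, -28) - 491)*172 = ((-9/4 + 10 - 1*(-28)) - 491)*172 = ((-9/4 + 10 + 28) - 491)*172 = (143/4 - 491)*172 = -1821/4*172 = -78303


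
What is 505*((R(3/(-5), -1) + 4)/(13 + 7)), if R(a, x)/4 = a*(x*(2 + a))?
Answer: 4646/25 ≈ 185.84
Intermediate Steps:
R(a, x) = 4*a*x*(2 + a) (R(a, x) = 4*(a*(x*(2 + a))) = 4*(a*x*(2 + a)) = 4*a*x*(2 + a))
505*((R(3/(-5), -1) + 4)/(13 + 7)) = 505*((4*(3/(-5))*(-1)*(2 + 3/(-5)) + 4)/(13 + 7)) = 505*((4*(3*(-1/5))*(-1)*(2 + 3*(-1/5)) + 4)/20) = 505*((4*(-3/5)*(-1)*(2 - 3/5) + 4)*(1/20)) = 505*((4*(-3/5)*(-1)*(7/5) + 4)*(1/20)) = 505*((84/25 + 4)*(1/20)) = 505*((184/25)*(1/20)) = 505*(46/125) = 4646/25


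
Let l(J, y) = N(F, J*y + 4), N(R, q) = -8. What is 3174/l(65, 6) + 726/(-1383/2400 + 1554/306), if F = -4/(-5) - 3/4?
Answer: -15730113/66796 ≈ -235.49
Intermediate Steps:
F = 1/20 (F = -4*(-1/5) - 3*1/4 = 4/5 - 3/4 = 1/20 ≈ 0.050000)
l(J, y) = -8
3174/l(65, 6) + 726/(-1383/2400 + 1554/306) = 3174/(-8) + 726/(-1383/2400 + 1554/306) = 3174*(-1/8) + 726/(-1383*1/2400 + 1554*(1/306)) = -1587/4 + 726/(-461/800 + 259/51) = -1587/4 + 726/(183689/40800) = -1587/4 + 726*(40800/183689) = -1587/4 + 2692800/16699 = -15730113/66796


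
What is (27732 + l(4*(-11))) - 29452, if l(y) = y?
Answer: -1764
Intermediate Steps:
(27732 + l(4*(-11))) - 29452 = (27732 + 4*(-11)) - 29452 = (27732 - 44) - 29452 = 27688 - 29452 = -1764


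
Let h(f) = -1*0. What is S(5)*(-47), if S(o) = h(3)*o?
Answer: 0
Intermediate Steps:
h(f) = 0
S(o) = 0 (S(o) = 0*o = 0)
S(5)*(-47) = 0*(-47) = 0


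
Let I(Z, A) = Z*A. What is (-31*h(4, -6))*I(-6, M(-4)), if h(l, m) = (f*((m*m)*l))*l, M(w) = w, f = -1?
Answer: 428544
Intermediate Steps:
I(Z, A) = A*Z
h(l, m) = -l**2*m**2 (h(l, m) = (-m*m*l)*l = (-m**2*l)*l = (-l*m**2)*l = -l**2*m**2)
(-31*h(4, -6))*I(-6, M(-4)) = (-(-31)*4**2*(-6)**2)*(-4*(-6)) = -(-31)*16*36*24 = -31*(-576)*24 = 17856*24 = 428544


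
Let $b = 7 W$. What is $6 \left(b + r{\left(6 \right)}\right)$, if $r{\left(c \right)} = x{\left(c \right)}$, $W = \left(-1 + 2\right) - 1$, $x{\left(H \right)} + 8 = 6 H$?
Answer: $168$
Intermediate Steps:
$x{\left(H \right)} = -8 + 6 H$
$W = 0$ ($W = 1 - 1 = 0$)
$r{\left(c \right)} = -8 + 6 c$
$b = 0$ ($b = 7 \cdot 0 = 0$)
$6 \left(b + r{\left(6 \right)}\right) = 6 \left(0 + \left(-8 + 6 \cdot 6\right)\right) = 6 \left(0 + \left(-8 + 36\right)\right) = 6 \left(0 + 28\right) = 6 \cdot 28 = 168$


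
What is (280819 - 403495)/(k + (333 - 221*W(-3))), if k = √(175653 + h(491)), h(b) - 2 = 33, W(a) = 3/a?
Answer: -16990626/32807 + 61338*√43922/32807 ≈ -126.06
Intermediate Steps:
h(b) = 35 (h(b) = 2 + 33 = 35)
k = 2*√43922 (k = √(175653 + 35) = √175688 = 2*√43922 ≈ 419.15)
(280819 - 403495)/(k + (333 - 221*W(-3))) = (280819 - 403495)/(2*√43922 + (333 - 663/(-3))) = -122676/(2*√43922 + (333 - 663*(-1)/3)) = -122676/(2*√43922 + (333 - 221*(-1))) = -122676/(2*√43922 + (333 + 221)) = -122676/(2*√43922 + 554) = -122676/(554 + 2*√43922)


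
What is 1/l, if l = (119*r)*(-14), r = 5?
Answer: -1/8330 ≈ -0.00012005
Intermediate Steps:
l = -8330 (l = (119*5)*(-14) = 595*(-14) = -8330)
1/l = 1/(-8330) = -1/8330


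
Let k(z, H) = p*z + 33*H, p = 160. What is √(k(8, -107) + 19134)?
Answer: √16883 ≈ 129.93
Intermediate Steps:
k(z, H) = 33*H + 160*z (k(z, H) = 160*z + 33*H = 33*H + 160*z)
√(k(8, -107) + 19134) = √((33*(-107) + 160*8) + 19134) = √((-3531 + 1280) + 19134) = √(-2251 + 19134) = √16883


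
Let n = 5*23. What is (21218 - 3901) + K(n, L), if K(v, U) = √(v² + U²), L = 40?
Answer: 17317 + 5*√593 ≈ 17439.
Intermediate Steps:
n = 115
K(v, U) = √(U² + v²)
(21218 - 3901) + K(n, L) = (21218 - 3901) + √(40² + 115²) = 17317 + √(1600 + 13225) = 17317 + √14825 = 17317 + 5*√593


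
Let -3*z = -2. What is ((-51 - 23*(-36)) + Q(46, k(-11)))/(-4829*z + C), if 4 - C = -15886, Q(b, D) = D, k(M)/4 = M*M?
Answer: 291/2924 ≈ 0.099521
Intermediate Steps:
k(M) = 4*M² (k(M) = 4*(M*M) = 4*M²)
z = ⅔ (z = -⅓*(-2) = ⅔ ≈ 0.66667)
C = 15890 (C = 4 - 1*(-15886) = 4 + 15886 = 15890)
((-51 - 23*(-36)) + Q(46, k(-11)))/(-4829*z + C) = ((-51 - 23*(-36)) + 4*(-11)²)/(-4829*⅔ + 15890) = ((-51 + 828) + 4*121)/(-9658/3 + 15890) = (777 + 484)/(38012/3) = 1261*(3/38012) = 291/2924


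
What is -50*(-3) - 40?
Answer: 110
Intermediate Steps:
-50*(-3) - 40 = 150 - 40 = 110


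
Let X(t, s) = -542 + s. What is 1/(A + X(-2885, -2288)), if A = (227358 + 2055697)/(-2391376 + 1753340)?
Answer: -638036/1807924935 ≈ -0.00035291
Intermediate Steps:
A = -2283055/638036 (A = 2283055/(-638036) = 2283055*(-1/638036) = -2283055/638036 ≈ -3.5783)
1/(A + X(-2885, -2288)) = 1/(-2283055/638036 + (-542 - 2288)) = 1/(-2283055/638036 - 2830) = 1/(-1807924935/638036) = -638036/1807924935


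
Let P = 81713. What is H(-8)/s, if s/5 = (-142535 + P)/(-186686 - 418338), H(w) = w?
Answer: -2420096/152055 ≈ -15.916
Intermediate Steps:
s = 152055/302512 (s = 5*((-142535 + 81713)/(-186686 - 418338)) = 5*(-60822/(-605024)) = 5*(-60822*(-1/605024)) = 5*(30411/302512) = 152055/302512 ≈ 0.50264)
H(-8)/s = -8/152055/302512 = -8*302512/152055 = -2420096/152055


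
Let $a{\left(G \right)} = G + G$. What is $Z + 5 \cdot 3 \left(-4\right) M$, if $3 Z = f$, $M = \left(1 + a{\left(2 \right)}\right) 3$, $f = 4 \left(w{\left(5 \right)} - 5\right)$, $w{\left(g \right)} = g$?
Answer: $-900$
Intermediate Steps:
$a{\left(G \right)} = 2 G$
$f = 0$ ($f = 4 \left(5 - 5\right) = 4 \cdot 0 = 0$)
$M = 15$ ($M = \left(1 + 2 \cdot 2\right) 3 = \left(1 + 4\right) 3 = 5 \cdot 3 = 15$)
$Z = 0$ ($Z = \frac{1}{3} \cdot 0 = 0$)
$Z + 5 \cdot 3 \left(-4\right) M = 0 + 5 \cdot 3 \left(-4\right) 15 = 0 + 15 \left(-4\right) 15 = 0 - 900 = -900$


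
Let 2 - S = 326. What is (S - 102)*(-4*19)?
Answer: 32376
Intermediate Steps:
S = -324 (S = 2 - 1*326 = 2 - 326 = -324)
(S - 102)*(-4*19) = (-324 - 102)*(-4*19) = -426*(-76) = 32376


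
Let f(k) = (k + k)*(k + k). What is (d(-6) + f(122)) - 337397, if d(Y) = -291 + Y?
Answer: -278158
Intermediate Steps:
f(k) = 4*k**2 (f(k) = (2*k)*(2*k) = 4*k**2)
(d(-6) + f(122)) - 337397 = ((-291 - 6) + 4*122**2) - 337397 = (-297 + 4*14884) - 337397 = (-297 + 59536) - 337397 = 59239 - 337397 = -278158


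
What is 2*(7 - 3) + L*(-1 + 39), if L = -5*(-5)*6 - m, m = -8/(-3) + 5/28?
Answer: 235195/42 ≈ 5599.9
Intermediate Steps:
m = 239/84 (m = -8*(-1/3) + 5*(1/28) = 8/3 + 5/28 = 239/84 ≈ 2.8452)
L = 12361/84 (L = -5*(-5)*6 - 1*239/84 = 25*6 - 239/84 = 150 - 239/84 = 12361/84 ≈ 147.15)
2*(7 - 3) + L*(-1 + 39) = 2*(7 - 3) + 12361*(-1 + 39)/84 = 2*4 + (12361/84)*38 = 8 + 234859/42 = 235195/42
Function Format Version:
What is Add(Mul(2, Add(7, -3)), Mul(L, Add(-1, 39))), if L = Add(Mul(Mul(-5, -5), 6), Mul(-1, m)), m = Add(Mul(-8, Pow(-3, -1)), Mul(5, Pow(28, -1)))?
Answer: Rational(235195, 42) ≈ 5599.9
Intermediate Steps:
m = Rational(239, 84) (m = Add(Mul(-8, Rational(-1, 3)), Mul(5, Rational(1, 28))) = Add(Rational(8, 3), Rational(5, 28)) = Rational(239, 84) ≈ 2.8452)
L = Rational(12361, 84) (L = Add(Mul(Mul(-5, -5), 6), Mul(-1, Rational(239, 84))) = Add(Mul(25, 6), Rational(-239, 84)) = Add(150, Rational(-239, 84)) = Rational(12361, 84) ≈ 147.15)
Add(Mul(2, Add(7, -3)), Mul(L, Add(-1, 39))) = Add(Mul(2, Add(7, -3)), Mul(Rational(12361, 84), Add(-1, 39))) = Add(Mul(2, 4), Mul(Rational(12361, 84), 38)) = Add(8, Rational(234859, 42)) = Rational(235195, 42)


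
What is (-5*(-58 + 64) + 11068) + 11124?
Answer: 22162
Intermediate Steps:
(-5*(-58 + 64) + 11068) + 11124 = (-5*6 + 11068) + 11124 = (-30 + 11068) + 11124 = 11038 + 11124 = 22162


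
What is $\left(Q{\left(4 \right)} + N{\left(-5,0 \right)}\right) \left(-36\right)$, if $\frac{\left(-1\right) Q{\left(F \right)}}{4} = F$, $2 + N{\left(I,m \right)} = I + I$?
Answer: $1008$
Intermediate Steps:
$N{\left(I,m \right)} = -2 + 2 I$ ($N{\left(I,m \right)} = -2 + \left(I + I\right) = -2 + 2 I$)
$Q{\left(F \right)} = - 4 F$
$\left(Q{\left(4 \right)} + N{\left(-5,0 \right)}\right) \left(-36\right) = \left(\left(-4\right) 4 + \left(-2 + 2 \left(-5\right)\right)\right) \left(-36\right) = \left(-16 - 12\right) \left(-36\right) = \left(-28\right) \left(-36\right) = 1008$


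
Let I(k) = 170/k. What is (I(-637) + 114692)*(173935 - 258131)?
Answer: -878749249752/91 ≈ -9.6566e+9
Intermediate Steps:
(I(-637) + 114692)*(173935 - 258131) = (170/(-637) + 114692)*(173935 - 258131) = (170*(-1/637) + 114692)*(-84196) = (-170/637 + 114692)*(-84196) = (73058634/637)*(-84196) = -878749249752/91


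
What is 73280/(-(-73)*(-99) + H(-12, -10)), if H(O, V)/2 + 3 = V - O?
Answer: -73280/7229 ≈ -10.137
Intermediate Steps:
H(O, V) = -6 - 2*O + 2*V (H(O, V) = -6 + 2*(V - O) = -6 + (-2*O + 2*V) = -6 - 2*O + 2*V)
73280/(-(-73)*(-99) + H(-12, -10)) = 73280/(-(-73)*(-99) + (-6 - 2*(-12) + 2*(-10))) = 73280/(-73*99 + (-6 + 24 - 20)) = 73280/(-7227 - 2) = 73280/(-7229) = 73280*(-1/7229) = -73280/7229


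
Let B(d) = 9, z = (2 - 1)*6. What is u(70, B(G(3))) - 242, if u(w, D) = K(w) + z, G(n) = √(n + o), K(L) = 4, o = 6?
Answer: -232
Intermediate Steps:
z = 6 (z = 1*6 = 6)
G(n) = √(6 + n) (G(n) = √(n + 6) = √(6 + n))
u(w, D) = 10 (u(w, D) = 4 + 6 = 10)
u(70, B(G(3))) - 242 = 10 - 242 = -232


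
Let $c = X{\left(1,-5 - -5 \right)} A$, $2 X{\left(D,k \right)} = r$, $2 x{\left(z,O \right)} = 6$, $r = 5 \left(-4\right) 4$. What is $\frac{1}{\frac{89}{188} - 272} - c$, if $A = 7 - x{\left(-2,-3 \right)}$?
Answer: $\frac{8167332}{51047} \approx 160.0$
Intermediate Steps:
$r = -80$ ($r = \left(-20\right) 4 = -80$)
$x{\left(z,O \right)} = 3$ ($x{\left(z,O \right)} = \frac{1}{2} \cdot 6 = 3$)
$X{\left(D,k \right)} = -40$ ($X{\left(D,k \right)} = \frac{1}{2} \left(-80\right) = -40$)
$A = 4$ ($A = 7 - 3 = 4$)
$c = -160$ ($c = \left(-40\right) 4 = -160$)
$\frac{1}{\frac{89}{188} - 272} - c = \frac{1}{\frac{89}{188} - 272} - -160 = \frac{1}{89 \cdot \frac{1}{188} - 272} + 160 = \frac{1}{\frac{89}{188} - 272} + 160 = \frac{1}{- \frac{51047}{188}} + 160 = - \frac{188}{51047} + 160 = \frac{8167332}{51047}$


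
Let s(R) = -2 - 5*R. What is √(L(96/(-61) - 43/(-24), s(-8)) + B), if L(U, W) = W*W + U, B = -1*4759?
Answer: I*√1776139806/732 ≈ 57.574*I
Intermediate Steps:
B = -4759
L(U, W) = U + W² (L(U, W) = W² + U = U + W²)
√(L(96/(-61) - 43/(-24), s(-8)) + B) = √(((96/(-61) - 43/(-24)) + (-2 - 5*(-8))²) - 4759) = √(((96*(-1/61) - 43*(-1/24)) + (-2 + 40)²) - 4759) = √(((-96/61 + 43/24) + 38²) - 4759) = √((319/1464 + 1444) - 4759) = √(2114335/1464 - 4759) = √(-4852841/1464) = I*√1776139806/732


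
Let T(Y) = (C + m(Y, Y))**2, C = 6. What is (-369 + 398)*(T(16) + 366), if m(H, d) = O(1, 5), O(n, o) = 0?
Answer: 11658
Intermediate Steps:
m(H, d) = 0
T(Y) = 36 (T(Y) = (6 + 0)**2 = 6**2 = 36)
(-369 + 398)*(T(16) + 366) = (-369 + 398)*(36 + 366) = 29*402 = 11658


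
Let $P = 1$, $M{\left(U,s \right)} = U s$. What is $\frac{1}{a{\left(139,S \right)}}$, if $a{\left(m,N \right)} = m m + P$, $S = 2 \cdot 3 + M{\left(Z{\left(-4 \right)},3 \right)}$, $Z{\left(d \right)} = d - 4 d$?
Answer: $\frac{1}{19322} \approx 5.1754 \cdot 10^{-5}$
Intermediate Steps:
$Z{\left(d \right)} = - 3 d$
$S = 42$ ($S = 2 \cdot 3 + \left(-3\right) \left(-4\right) 3 = 6 + 12 \cdot 3 = 6 + 36 = 42$)
$a{\left(m,N \right)} = 1 + m^{2}$ ($a{\left(m,N \right)} = m m + 1 = m^{2} + 1 = 1 + m^{2}$)
$\frac{1}{a{\left(139,S \right)}} = \frac{1}{1 + 139^{2}} = \frac{1}{1 + 19321} = \frac{1}{19322}$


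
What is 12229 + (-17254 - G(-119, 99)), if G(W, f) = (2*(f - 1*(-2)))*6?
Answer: -6237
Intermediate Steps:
G(W, f) = 24 + 12*f (G(W, f) = (2*(f + 2))*6 = (2*(2 + f))*6 = (4 + 2*f)*6 = 24 + 12*f)
12229 + (-17254 - G(-119, 99)) = 12229 + (-17254 - (24 + 12*99)) = 12229 + (-17254 - (24 + 1188)) = 12229 + (-17254 - 1*1212) = 12229 + (-17254 - 1212) = 12229 - 18466 = -6237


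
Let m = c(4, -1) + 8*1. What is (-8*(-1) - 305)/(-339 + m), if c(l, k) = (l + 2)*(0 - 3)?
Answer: 297/349 ≈ 0.85100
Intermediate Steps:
c(l, k) = -6 - 3*l (c(l, k) = (2 + l)*(-3) = -6 - 3*l)
m = -10 (m = (-6 - 3*4) + 8*1 = (-6 - 12) + 8 = -18 + 8 = -10)
(-8*(-1) - 305)/(-339 + m) = (-8*(-1) - 305)/(-339 - 10) = (8 - 305)/(-349) = -297*(-1/349) = 297/349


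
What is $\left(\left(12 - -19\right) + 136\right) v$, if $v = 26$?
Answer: $4342$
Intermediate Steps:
$\left(\left(12 - -19\right) + 136\right) v = \left(\left(12 - -19\right) + 136\right) 26 = \left(\left(12 + 19\right) + 136\right) 26 = \left(31 + 136\right) 26 = 167 \cdot 26 = 4342$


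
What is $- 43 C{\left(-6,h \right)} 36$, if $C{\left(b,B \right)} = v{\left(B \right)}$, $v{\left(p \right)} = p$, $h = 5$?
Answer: $-7740$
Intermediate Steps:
$C{\left(b,B \right)} = B$
$- 43 C{\left(-6,h \right)} 36 = \left(-43\right) 5 \cdot 36 = \left(-215\right) 36 = -7740$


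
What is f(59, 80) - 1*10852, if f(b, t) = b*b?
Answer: -7371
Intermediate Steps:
f(b, t) = b²
f(59, 80) - 1*10852 = 59² - 1*10852 = 3481 - 10852 = -7371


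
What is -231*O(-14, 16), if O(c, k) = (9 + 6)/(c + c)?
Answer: 495/4 ≈ 123.75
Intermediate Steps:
O(c, k) = 15/(2*c) (O(c, k) = 15/((2*c)) = 15*(1/(2*c)) = 15/(2*c))
-231*O(-14, 16) = -3465/(2*(-14)) = -3465*(-1)/(2*14) = -231*(-15/28) = 495/4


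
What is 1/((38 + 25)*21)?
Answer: 1/1323 ≈ 0.00075586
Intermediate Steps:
1/((38 + 25)*21) = 1/(63*21) = 1/1323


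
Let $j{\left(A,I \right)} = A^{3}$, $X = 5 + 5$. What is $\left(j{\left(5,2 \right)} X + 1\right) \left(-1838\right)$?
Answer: $-2299338$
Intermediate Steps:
$X = 10$
$\left(j{\left(5,2 \right)} X + 1\right) \left(-1838\right) = \left(5^{3} \cdot 10 + 1\right) \left(-1838\right) = \left(125 \cdot 10 + 1\right) \left(-1838\right) = \left(1250 + 1\right) \left(-1838\right) = 1251 \left(-1838\right) = -2299338$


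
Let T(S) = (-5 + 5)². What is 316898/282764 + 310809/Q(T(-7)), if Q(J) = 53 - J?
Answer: 43951195835/7493246 ≈ 5865.4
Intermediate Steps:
T(S) = 0 (T(S) = 0² = 0)
316898/282764 + 310809/Q(T(-7)) = 316898/282764 + 310809/(53 - 1*0) = 316898*(1/282764) + 310809/(53 + 0) = 158449/141382 + 310809/53 = 43951195835/7493246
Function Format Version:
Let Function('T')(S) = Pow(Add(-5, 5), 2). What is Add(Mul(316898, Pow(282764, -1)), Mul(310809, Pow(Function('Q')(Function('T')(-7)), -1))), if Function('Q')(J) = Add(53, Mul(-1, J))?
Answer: Rational(43951195835, 7493246) ≈ 5865.4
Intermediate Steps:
Function('T')(S) = 0 (Function('T')(S) = Pow(0, 2) = 0)
Add(Mul(316898, Pow(282764, -1)), Mul(310809, Pow(Function('Q')(Function('T')(-7)), -1))) = Add(Mul(316898, Pow(282764, -1)), Mul(310809, Pow(Add(53, Mul(-1, 0)), -1))) = Add(Mul(316898, Rational(1, 282764)), Mul(310809, Pow(Add(53, 0), -1))) = Add(Rational(158449, 141382), Mul(310809, Pow(53, -1))) = Add(Rational(158449, 141382), Mul(310809, Rational(1, 53))) = Add(Rational(158449, 141382), Rational(310809, 53)) = Rational(43951195835, 7493246)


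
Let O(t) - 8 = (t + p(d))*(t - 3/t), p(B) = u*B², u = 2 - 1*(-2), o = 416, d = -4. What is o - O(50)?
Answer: -132129/25 ≈ -5285.2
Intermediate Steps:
u = 4 (u = 2 + 2 = 4)
p(B) = 4*B²
O(t) = 8 + (64 + t)*(t - 3/t) (O(t) = 8 + (t + 4*(-4)²)*(t - 3/t) = 8 + (t + 4*16)*(t - 3/t) = 8 + (t + 64)*(t - 3/t) = 8 + (64 + t)*(t - 3/t))
o - O(50) = 416 - (5 + 50² - 192/50 + 64*50) = 416 - (5 + 2500 - 192*1/50 + 3200) = 416 - (5 + 2500 - 96/25 + 3200) = 416 - 1*142529/25 = 416 - 142529/25 = -132129/25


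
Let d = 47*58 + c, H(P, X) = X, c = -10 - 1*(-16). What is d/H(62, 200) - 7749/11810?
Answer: 383939/29525 ≈ 13.004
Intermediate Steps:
c = 6 (c = -10 + 16 = 6)
d = 2732 (d = 47*58 + 6 = 2726 + 6 = 2732)
d/H(62, 200) - 7749/11810 = 2732/200 - 7749/11810 = 2732*(1/200) - 7749*1/11810 = 683/50 - 7749/11810 = 383939/29525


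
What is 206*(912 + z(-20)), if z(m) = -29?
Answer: 181898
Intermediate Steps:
206*(912 + z(-20)) = 206*(912 - 29) = 206*883 = 181898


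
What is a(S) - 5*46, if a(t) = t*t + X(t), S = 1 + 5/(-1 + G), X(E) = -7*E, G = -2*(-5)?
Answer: -19316/81 ≈ -238.47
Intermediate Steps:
G = 10
S = 14/9 (S = 1 + 5/(-1 + 10) = 1 + 5/9 = 14/9 ≈ 1.5556)
a(t) = t² - 7*t (a(t) = t*t - 7*t = t² - 7*t)
a(S) - 5*46 = 14*(-7 + 14/9)/9 - 5*46 = (14/9)*(-49/9) - 1*230 = -686/81 - 230 = -19316/81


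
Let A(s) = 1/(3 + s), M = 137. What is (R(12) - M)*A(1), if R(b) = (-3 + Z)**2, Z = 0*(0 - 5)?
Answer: -32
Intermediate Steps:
Z = 0 (Z = 0*(-5) = 0)
R(b) = 9 (R(b) = (-3 + 0)**2 = (-3)**2 = 9)
(R(12) - M)*A(1) = (9 - 1*137)/(3 + 1) = (9 - 137)/4 = -128*1/4 = -32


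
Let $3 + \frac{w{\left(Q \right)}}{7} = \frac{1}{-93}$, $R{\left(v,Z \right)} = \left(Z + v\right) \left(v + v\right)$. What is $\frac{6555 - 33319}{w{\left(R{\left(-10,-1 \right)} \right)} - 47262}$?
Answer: $\frac{1244526}{2198663} \approx 0.56604$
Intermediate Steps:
$R{\left(v,Z \right)} = 2 v \left(Z + v\right)$ ($R{\left(v,Z \right)} = \left(Z + v\right) 2 v = 2 v \left(Z + v\right)$)
$w{\left(Q \right)} = - \frac{1960}{93}$ ($w{\left(Q \right)} = -21 + \frac{7}{-93} = -21 + 7 \left(- \frac{1}{93}\right) = -21 - \frac{7}{93} = - \frac{1960}{93}$)
$\frac{6555 - 33319}{w{\left(R{\left(-10,-1 \right)} \right)} - 47262} = \frac{6555 - 33319}{- \frac{1960}{93} - 47262} = - \frac{26764}{- \frac{4397326}{93}} = \left(-26764\right) \left(- \frac{93}{4397326}\right) = \frac{1244526}{2198663}$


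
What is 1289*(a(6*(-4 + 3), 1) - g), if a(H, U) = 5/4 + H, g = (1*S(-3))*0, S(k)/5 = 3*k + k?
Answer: -24491/4 ≈ -6122.8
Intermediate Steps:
S(k) = 20*k (S(k) = 5*(3*k + k) = 5*(4*k) = 20*k)
g = 0 (g = (1*(20*(-3)))*0 = (1*(-60))*0 = -60*0 = 0)
a(H, U) = 5/4 + H (a(H, U) = 5*(¼) + H = 5/4 + H)
1289*(a(6*(-4 + 3), 1) - g) = 1289*((5/4 + 6*(-4 + 3)) - 1*0) = 1289*((5/4 + 6*(-1)) + 0) = 1289*((5/4 - 6) + 0) = 1289*(-19/4 + 0) = 1289*(-19/4) = -24491/4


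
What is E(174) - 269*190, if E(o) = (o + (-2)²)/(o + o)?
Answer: -8893051/174 ≈ -51110.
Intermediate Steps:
E(o) = (4 + o)/(2*o) (E(o) = (o + 4)/((2*o)) = (4 + o)*(1/(2*o)) = (4 + o)/(2*o))
E(174) - 269*190 = (½)*(4 + 174)/174 - 269*190 = (½)*(1/174)*178 - 51110 = 89/174 - 51110 = -8893051/174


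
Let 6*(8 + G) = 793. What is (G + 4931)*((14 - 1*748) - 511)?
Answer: -12587365/2 ≈ -6.2937e+6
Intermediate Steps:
G = 745/6 (G = -8 + (⅙)*793 = -8 + 793/6 = 745/6 ≈ 124.17)
(G + 4931)*((14 - 1*748) - 511) = (745/6 + 4931)*((14 - 1*748) - 511) = 30331*((14 - 748) - 511)/6 = 30331*(-734 - 511)/6 = (30331/6)*(-1245) = -12587365/2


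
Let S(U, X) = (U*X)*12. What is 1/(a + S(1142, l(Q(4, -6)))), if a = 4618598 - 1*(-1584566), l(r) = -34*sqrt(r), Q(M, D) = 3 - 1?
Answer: 91223/559486042628 + 1713*sqrt(2)/139871510657 ≈ 1.8037e-7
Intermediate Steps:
Q(M, D) = 2
S(U, X) = 12*U*X
a = 6203164 (a = 4618598 + 1584566 = 6203164)
1/(a + S(1142, l(Q(4, -6)))) = 1/(6203164 + 12*1142*(-34*sqrt(2))) = 1/(6203164 - 465936*sqrt(2))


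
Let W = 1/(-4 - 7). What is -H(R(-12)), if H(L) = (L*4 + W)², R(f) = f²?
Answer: -40132225/121 ≈ -3.3167e+5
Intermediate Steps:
W = -1/11 (W = 1/(-11) = -1/11 ≈ -0.090909)
H(L) = (-1/11 + 4*L)² (H(L) = (L*4 - 1/11)² = (4*L - 1/11)² = (-1/11 + 4*L)²)
-H(R(-12)) = -(-1 + 44*(-12)²)²/121 = -(-1 + 44*144)²/121 = -(-1 + 6336)²/121 = -6335²/121 = -40132225/121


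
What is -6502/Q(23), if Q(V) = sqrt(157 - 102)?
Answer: -6502*sqrt(55)/55 ≈ -876.73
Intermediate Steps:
Q(V) = sqrt(55)
-6502/Q(23) = -6502*sqrt(55)/55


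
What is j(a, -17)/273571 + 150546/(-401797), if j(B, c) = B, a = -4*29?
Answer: -3748329838/9992727917 ≈ -0.37511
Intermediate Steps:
a = -116
j(a, -17)/273571 + 150546/(-401797) = -116/273571 + 150546/(-401797) = -116*1/273571 + 150546*(-1/401797) = -116/273571 - 13686/36527 = -3748329838/9992727917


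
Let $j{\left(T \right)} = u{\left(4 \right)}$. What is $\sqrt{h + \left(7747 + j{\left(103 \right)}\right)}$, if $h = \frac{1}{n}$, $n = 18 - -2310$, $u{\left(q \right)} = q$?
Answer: $\frac{\sqrt{10501799478}}{1164} \approx 88.04$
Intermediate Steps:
$j{\left(T \right)} = 4$
$n = 2328$ ($n = 18 + 2310 = 2328$)
$h = \frac{1}{2328} \approx 0.00042955$
$\sqrt{h + \left(7747 + j{\left(103 \right)}\right)} = \sqrt{\frac{1}{2328} + \left(7747 + 4\right)} = \sqrt{\frac{1}{2328} + 7751} = \sqrt{\frac{18044329}{2328}} = \frac{\sqrt{10501799478}}{1164}$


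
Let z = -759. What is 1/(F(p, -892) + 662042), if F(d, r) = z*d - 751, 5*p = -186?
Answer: 5/3447629 ≈ 1.4503e-6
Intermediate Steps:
p = -186/5 (p = (⅕)*(-186) = -186/5 ≈ -37.200)
F(d, r) = -751 - 759*d (F(d, r) = -759*d - 751 = -751 - 759*d)
1/(F(p, -892) + 662042) = 1/((-751 - 759*(-186/5)) + 662042) = 1/((-751 + 141174/5) + 662042) = 1/(137419/5 + 662042) = 1/(3447629/5) = 5/3447629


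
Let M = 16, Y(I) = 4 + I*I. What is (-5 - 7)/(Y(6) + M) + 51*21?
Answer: 14991/14 ≈ 1070.8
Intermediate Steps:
Y(I) = 4 + I²
(-5 - 7)/(Y(6) + M) + 51*21 = (-5 - 7)/((4 + 6²) + 16) + 51*21 = -12/((4 + 36) + 16) + 1071 = -12/(40 + 16) + 1071 = -12/56 + 1071 = -12*1/56 + 1071 = -3/14 + 1071 = 14991/14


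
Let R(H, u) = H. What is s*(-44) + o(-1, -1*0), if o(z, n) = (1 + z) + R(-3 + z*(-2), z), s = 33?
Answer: -1453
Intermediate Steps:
o(z, n) = -2 - z (o(z, n) = (1 + z) + (-3 + z*(-2)) = (1 + z) + (-3 - 2*z) = -2 - z)
s*(-44) + o(-1, -1*0) = 33*(-44) + (-2 - 1*(-1)) = -1452 + (-2 + 1) = -1452 - 1 = -1453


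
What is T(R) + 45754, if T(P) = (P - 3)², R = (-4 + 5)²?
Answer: 45758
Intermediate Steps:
R = 1 (R = 1² = 1)
T(P) = (-3 + P)²
T(R) + 45754 = (-3 + 1)² + 45754 = (-2)² + 45754 = 4 + 45754 = 45758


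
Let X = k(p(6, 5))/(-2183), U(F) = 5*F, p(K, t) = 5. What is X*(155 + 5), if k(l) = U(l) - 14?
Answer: -1760/2183 ≈ -0.80623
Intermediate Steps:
k(l) = -14 + 5*l (k(l) = 5*l - 14 = -14 + 5*l)
X = -11/2183 (X = (-14 + 5*5)/(-2183) = (-14 + 25)*(-1/2183) = 11*(-1/2183) = -11/2183 ≈ -0.0050389)
X*(155 + 5) = -11*(155 + 5)/2183 = -11/2183*160 = -1760/2183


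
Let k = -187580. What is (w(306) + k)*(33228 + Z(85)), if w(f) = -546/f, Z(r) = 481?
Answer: -322482912739/51 ≈ -6.3232e+9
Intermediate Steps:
(w(306) + k)*(33228 + Z(85)) = (-546/306 - 187580)*(33228 + 481) = (-546*1/306 - 187580)*33709 = (-91/51 - 187580)*33709 = -9566671/51*33709 = -322482912739/51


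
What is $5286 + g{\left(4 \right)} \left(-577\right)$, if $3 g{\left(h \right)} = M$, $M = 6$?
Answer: $4132$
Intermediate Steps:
$g{\left(h \right)} = 2$ ($g{\left(h \right)} = \frac{1}{3} \cdot 6 = 2$)
$5286 + g{\left(4 \right)} \left(-577\right) = 5286 + 2 \left(-577\right) = 5286 - 1154 = 4132$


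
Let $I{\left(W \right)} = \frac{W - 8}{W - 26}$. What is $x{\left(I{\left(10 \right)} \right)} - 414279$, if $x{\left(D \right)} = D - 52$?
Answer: $- \frac{3314649}{8} \approx -4.1433 \cdot 10^{5}$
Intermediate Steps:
$I{\left(W \right)} = \frac{-8 + W}{-26 + W}$
$x{\left(D \right)} = -52 + D$ ($x{\left(D \right)} = D - 52 = -52 + D$)
$x{\left(I{\left(10 \right)} \right)} - 414279 = \left(-52 + \frac{-8 + 10}{-26 + 10}\right) - 414279 = \left(-52 + \frac{1}{-16} \cdot 2\right) - 414279 = \left(-52 - \frac{1}{8}\right) - 414279 = - \frac{417}{8} - 414279 = - \frac{3314649}{8}$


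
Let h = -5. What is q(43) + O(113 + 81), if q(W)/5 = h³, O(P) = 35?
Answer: -590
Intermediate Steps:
q(W) = -625 (q(W) = 5*(-5)³ = 5*(-125) = -625)
q(43) + O(113 + 81) = -625 + 35 = -590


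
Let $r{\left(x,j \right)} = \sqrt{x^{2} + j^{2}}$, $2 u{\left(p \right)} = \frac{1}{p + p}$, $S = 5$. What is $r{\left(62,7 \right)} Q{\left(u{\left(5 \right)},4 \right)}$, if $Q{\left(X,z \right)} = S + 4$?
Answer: $9 \sqrt{3893} \approx 561.54$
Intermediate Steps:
$u{\left(p \right)} = \frac{1}{4 p}$ ($u{\left(p \right)} = \frac{1}{2 \left(p + p\right)} = \frac{1}{2 \cdot 2 p} = \frac{\frac{1}{2} \frac{1}{p}}{2} = \frac{1}{4 p}$)
$r{\left(x,j \right)} = \sqrt{j^{2} + x^{2}}$
$Q{\left(X,z \right)} = 9$ ($Q{\left(X,z \right)} = 5 + 4 = 9$)
$r{\left(62,7 \right)} Q{\left(u{\left(5 \right)},4 \right)} = \sqrt{7^{2} + 62^{2}} \cdot 9 = \sqrt{49 + 3844} \cdot 9 = \sqrt{3893} \cdot 9 = 9 \sqrt{3893}$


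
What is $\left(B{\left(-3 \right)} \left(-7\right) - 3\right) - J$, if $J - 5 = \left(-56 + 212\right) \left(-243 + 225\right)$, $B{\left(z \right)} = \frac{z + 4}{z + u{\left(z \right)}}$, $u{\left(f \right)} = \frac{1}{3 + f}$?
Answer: $2800$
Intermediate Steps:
$B{\left(z \right)} = \frac{4 + z}{z + \frac{1}{3 + z}}$ ($B{\left(z \right)} = \frac{z + 4}{z + \frac{1}{3 + z}} = \frac{4 + z}{z + \frac{1}{3 + z}}$)
$J = -2803$ ($J = 5 + \left(-56 + 212\right) \left(-243 + 225\right) = 5 + 156 \left(-18\right) = 5 - 2808 = -2803$)
$\left(B{\left(-3 \right)} \left(-7\right) - 3\right) - J = \left(\frac{\left(3 - 3\right) \left(4 - 3\right)}{1 - 3 \left(3 - 3\right)} \left(-7\right) - 3\right) - -2803 = \left(\frac{1}{1 - 0} \cdot 0 \cdot 1 \left(-7\right) - 3\right) + 2803 = \left(\frac{1}{1 + 0} \cdot 0 \cdot 1 \left(-7\right) - 3\right) + 2803 = \left(1^{-1} \cdot 0 \cdot 1 \left(-7\right) - 3\right) + 2803 = \left(1 \cdot 0 \cdot 1 \left(-7\right) - 3\right) + 2803 = \left(0 \left(-7\right) - 3\right) + 2803 = \left(0 - 3\right) + 2803 = -3 + 2803 = 2800$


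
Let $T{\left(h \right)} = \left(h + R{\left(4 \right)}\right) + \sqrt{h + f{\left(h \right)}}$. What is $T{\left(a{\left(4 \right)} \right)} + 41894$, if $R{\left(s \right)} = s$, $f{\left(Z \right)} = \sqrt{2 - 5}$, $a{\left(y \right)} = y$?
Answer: $41902 + \sqrt{4 + i \sqrt{3}} \approx 41904.0 + 0.42361 i$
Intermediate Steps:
$f{\left(Z \right)} = i \sqrt{3}$ ($f{\left(Z \right)} = \sqrt{-3} = i \sqrt{3}$)
$T{\left(h \right)} = 4 + h + \sqrt{h + i \sqrt{3}}$ ($T{\left(h \right)} = \left(h + 4\right) + \sqrt{h + i \sqrt{3}} = \left(4 + h\right) + \sqrt{h + i \sqrt{3}} = 4 + h + \sqrt{h + i \sqrt{3}}$)
$T{\left(a{\left(4 \right)} \right)} + 41894 = \left(4 + 4 + \sqrt{4 + i \sqrt{3}}\right) + 41894 = \left(8 + \sqrt{4 + i \sqrt{3}}\right) + 41894 = 41902 + \sqrt{4 + i \sqrt{3}}$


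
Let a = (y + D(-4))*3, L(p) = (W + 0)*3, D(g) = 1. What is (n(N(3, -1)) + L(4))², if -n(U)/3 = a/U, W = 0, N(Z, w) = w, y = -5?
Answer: 1296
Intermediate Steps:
L(p) = 0 (L(p) = (0 + 0)*3 = 0*3 = 0)
a = -12 (a = (-5 + 1)*3 = -4*3 = -12)
n(U) = 36/U (n(U) = -(-36)/U = 36/U)
(n(N(3, -1)) + L(4))² = (36/(-1) + 0)² = (36*(-1) + 0)² = (-36 + 0)² = (-36)² = 1296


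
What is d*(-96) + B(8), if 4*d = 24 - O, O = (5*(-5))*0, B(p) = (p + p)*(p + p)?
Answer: -320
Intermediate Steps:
B(p) = 4*p² (B(p) = (2*p)*(2*p) = 4*p²)
O = 0 (O = -25*0 = 0)
d = 6 (d = (24 - 1*0)/4 = (24 + 0)/4 = (¼)*24 = 6)
d*(-96) + B(8) = 6*(-96) + 4*8² = -576 + 4*64 = -576 + 256 = -320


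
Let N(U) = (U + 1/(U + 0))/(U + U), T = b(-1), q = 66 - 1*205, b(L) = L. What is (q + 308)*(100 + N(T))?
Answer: 17069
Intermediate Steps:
q = -139 (q = 66 - 205 = -139)
T = -1
N(U) = (U + 1/U)/(2*U) (N(U) = (U + 1/U)/((2*U)) = (U + 1/U)*(1/(2*U)) = (U + 1/U)/(2*U))
(q + 308)*(100 + N(T)) = (-139 + 308)*(100 + (½)*(1 + (-1)²)/(-1)²) = 169*(100 + (½)*1*(1 + 1)) = 169*(100 + (½)*1*2) = 169*(100 + 1) = 169*101 = 17069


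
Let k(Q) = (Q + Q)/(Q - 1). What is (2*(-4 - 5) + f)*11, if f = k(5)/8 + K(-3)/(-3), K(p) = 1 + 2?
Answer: -3289/16 ≈ -205.56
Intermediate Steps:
K(p) = 3
k(Q) = 2*Q/(-1 + Q) (k(Q) = (2*Q)/(-1 + Q) = 2*Q/(-1 + Q))
f = -11/16 (f = (2*5/(-1 + 5))/8 + 3/(-3) = (2*5/4)*(⅛) + 3*(-⅓) = (2*5*(¼))*(⅛) - 1 = (5/2)*(⅛) - 1 = 5/16 - 1 = -11/16 ≈ -0.68750)
(2*(-4 - 5) + f)*11 = (2*(-4 - 5) - 11/16)*11 = (2*(-9) - 11/16)*11 = (-18 - 11/16)*11 = -299/16*11 = -3289/16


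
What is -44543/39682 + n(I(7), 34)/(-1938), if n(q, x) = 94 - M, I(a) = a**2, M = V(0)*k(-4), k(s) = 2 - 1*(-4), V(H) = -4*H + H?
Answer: -45027221/38451858 ≈ -1.1710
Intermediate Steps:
V(H) = -3*H
k(s) = 6 (k(s) = 2 + 4 = 6)
M = 0 (M = -3*0*6 = 0*6 = 0)
n(q, x) = 94 (n(q, x) = 94 - 1*0 = 94 + 0 = 94)
-44543/39682 + n(I(7), 34)/(-1938) = -44543/39682 + 94/(-1938) = -44543*1/39682 + 94*(-1/1938) = -44543/39682 - 47/969 = -45027221/38451858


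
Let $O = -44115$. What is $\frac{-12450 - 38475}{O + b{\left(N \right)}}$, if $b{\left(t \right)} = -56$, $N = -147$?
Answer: $\frac{50925}{44171} \approx 1.1529$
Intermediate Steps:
$\frac{-12450 - 38475}{O + b{\left(N \right)}} = \frac{-12450 - 38475}{-44115 - 56} = - \frac{50925}{-44171} = \left(-50925\right) \left(- \frac{1}{44171}\right) = \frac{50925}{44171}$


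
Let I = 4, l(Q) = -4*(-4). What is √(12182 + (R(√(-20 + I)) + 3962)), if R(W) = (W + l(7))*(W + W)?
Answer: 4*√(1007 + 8*I) ≈ 126.93 + 0.5042*I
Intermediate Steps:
l(Q) = 16
R(W) = 2*W*(16 + W) (R(W) = (W + 16)*(W + W) = (16 + W)*(2*W) = 2*W*(16 + W))
√(12182 + (R(√(-20 + I)) + 3962)) = √(12182 + (2*√(-20 + 4)*(16 + √(-20 + 4)) + 3962)) = √(12182 + (2*√(-16)*(16 + √(-16)) + 3962)) = √(12182 + (2*(4*I)*(16 + 4*I) + 3962)) = √(12182 + (8*I*(16 + 4*I) + 3962)) = √(12182 + (3962 + 8*I*(16 + 4*I))) = √(16144 + 8*I*(16 + 4*I))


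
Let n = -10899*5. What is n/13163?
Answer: -54495/13163 ≈ -4.1400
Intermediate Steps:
n = -54495
n/13163 = -54495/13163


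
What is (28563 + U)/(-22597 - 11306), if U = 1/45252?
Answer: -1292532877/1534178556 ≈ -0.84249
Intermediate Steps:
U = 1/45252 ≈ 2.2098e-5
(28563 + U)/(-22597 - 11306) = (28563 + 1/45252)/(-22597 - 11306) = (1292532877/45252)/(-33903) = (1292532877/45252)*(-1/33903) = -1292532877/1534178556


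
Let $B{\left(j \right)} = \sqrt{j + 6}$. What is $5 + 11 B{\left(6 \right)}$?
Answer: $5 + 22 \sqrt{3} \approx 43.105$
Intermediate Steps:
$B{\left(j \right)} = \sqrt{6 + j}$
$5 + 11 B{\left(6 \right)} = 5 + 11 \sqrt{6 + 6} = 5 + 11 \sqrt{12} = 5 + 11 \cdot 2 \sqrt{3} = 5 + 22 \sqrt{3}$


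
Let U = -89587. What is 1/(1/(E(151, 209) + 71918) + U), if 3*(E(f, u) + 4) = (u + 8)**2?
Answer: -262831/23546240794 ≈ -1.1162e-5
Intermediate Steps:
E(f, u) = -4 + (8 + u)**2/3 (E(f, u) = -4 + (u + 8)**2/3 = -4 + (8 + u)**2/3)
1/(1/(E(151, 209) + 71918) + U) = 1/(1/((-4 + (8 + 209)**2/3) + 71918) - 89587) = 1/(1/((-4 + (1/3)*217**2) + 71918) - 89587) = 1/(1/((-4 + (1/3)*47089) + 71918) - 89587) = 1/(1/((-4 + 47089/3) + 71918) - 89587) = 1/(1/(47077/3 + 71918) - 89587) = 1/(1/(262831/3) - 89587) = 1/(3/262831 - 89587) = 1/(-23546240794/262831) = -262831/23546240794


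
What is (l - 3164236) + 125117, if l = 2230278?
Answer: -808841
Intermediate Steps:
(l - 3164236) + 125117 = (2230278 - 3164236) + 125117 = -933958 + 125117 = -808841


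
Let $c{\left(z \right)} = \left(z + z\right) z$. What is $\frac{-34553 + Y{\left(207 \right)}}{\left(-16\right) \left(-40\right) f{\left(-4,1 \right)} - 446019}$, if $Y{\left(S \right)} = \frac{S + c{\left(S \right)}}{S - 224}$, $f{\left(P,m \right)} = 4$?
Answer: $\frac{673306}{7538803} \approx 0.089312$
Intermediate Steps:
$c{\left(z \right)} = 2 z^{2}$ ($c{\left(z \right)} = 2 z z = 2 z^{2}$)
$Y{\left(S \right)} = \frac{S + 2 S^{2}}{-224 + S}$ ($Y{\left(S \right)} = \frac{S + 2 S^{2}}{S - 224} = \frac{S + 2 S^{2}}{-224 + S}$)
$\frac{-34553 + Y{\left(207 \right)}}{\left(-16\right) \left(-40\right) f{\left(-4,1 \right)} - 446019} = \frac{-34553 + \frac{207 \left(1 + 2 \cdot 207\right)}{-224 + 207}}{\left(-16\right) \left(-40\right) 4 - 446019} = \frac{-34553 + \frac{207 \left(1 + 414\right)}{-17}}{640 \cdot 4 - 446019} = \frac{-34553 + 207 \left(- \frac{1}{17}\right) 415}{2560 - 446019} = \frac{-34553 - \frac{85905}{17}}{-443459} = \left(- \frac{673306}{17}\right) \left(- \frac{1}{443459}\right) = \frac{673306}{7538803}$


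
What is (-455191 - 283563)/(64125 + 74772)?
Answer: -738754/138897 ≈ -5.3187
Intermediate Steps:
(-455191 - 283563)/(64125 + 74772) = -738754/138897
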